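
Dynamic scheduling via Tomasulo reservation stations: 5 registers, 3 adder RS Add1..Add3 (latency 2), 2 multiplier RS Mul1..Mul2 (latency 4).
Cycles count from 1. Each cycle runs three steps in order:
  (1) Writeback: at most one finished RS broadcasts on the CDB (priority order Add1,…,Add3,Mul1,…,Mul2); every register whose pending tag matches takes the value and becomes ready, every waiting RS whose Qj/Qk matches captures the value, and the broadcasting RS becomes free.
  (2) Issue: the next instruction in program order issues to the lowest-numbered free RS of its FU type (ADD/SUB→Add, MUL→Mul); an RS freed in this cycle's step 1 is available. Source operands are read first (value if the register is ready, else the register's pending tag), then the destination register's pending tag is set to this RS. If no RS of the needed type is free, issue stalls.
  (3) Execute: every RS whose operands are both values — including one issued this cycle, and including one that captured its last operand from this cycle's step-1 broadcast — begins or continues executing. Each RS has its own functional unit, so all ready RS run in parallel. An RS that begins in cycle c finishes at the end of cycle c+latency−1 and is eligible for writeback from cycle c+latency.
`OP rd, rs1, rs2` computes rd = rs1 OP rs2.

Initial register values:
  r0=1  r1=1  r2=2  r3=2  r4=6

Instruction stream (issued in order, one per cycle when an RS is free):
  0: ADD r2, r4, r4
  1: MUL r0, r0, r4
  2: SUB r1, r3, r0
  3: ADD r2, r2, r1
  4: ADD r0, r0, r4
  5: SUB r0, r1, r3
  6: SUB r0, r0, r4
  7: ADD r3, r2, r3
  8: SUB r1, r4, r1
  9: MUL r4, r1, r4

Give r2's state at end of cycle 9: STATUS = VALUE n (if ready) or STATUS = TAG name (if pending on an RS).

STATUS = TAG Add2

c1: issue ADD r2<-Add1 | r0:1,r1:1,r2:Add1,r3:2,r4:6
c2: issue MUL r0<-Mul1 | r0:Mul1,r1:1,r2:Add1,r3:2,r4:6
c3: CDB Add1=12; issue SUB r1<-Add1 | r0:Mul1,r1:Add1,r2:12,r3:2,r4:6
c4: issue ADD r2<-Add2 | r0:Mul1,r1:Add1,r2:Add2,r3:2,r4:6
c5: issue ADD r0<-Add3 | r0:Add3,r1:Add1,r2:Add2,r3:2,r4:6
c6: CDB Mul1=6; stall | r0:Add3,r1:Add1,r2:Add2,r3:2,r4:6
c7: stall | r0:Add3,r1:Add1,r2:Add2,r3:2,r4:6
c8: CDB Add1=-4; issue SUB r0<-Add1 | r0:Add1,r1:-4,r2:Add2,r3:2,r4:6
c9: CDB Add3=12; issue SUB r0<-Add3 | r0:Add3,r1:-4,r2:Add2,r3:2,r4:6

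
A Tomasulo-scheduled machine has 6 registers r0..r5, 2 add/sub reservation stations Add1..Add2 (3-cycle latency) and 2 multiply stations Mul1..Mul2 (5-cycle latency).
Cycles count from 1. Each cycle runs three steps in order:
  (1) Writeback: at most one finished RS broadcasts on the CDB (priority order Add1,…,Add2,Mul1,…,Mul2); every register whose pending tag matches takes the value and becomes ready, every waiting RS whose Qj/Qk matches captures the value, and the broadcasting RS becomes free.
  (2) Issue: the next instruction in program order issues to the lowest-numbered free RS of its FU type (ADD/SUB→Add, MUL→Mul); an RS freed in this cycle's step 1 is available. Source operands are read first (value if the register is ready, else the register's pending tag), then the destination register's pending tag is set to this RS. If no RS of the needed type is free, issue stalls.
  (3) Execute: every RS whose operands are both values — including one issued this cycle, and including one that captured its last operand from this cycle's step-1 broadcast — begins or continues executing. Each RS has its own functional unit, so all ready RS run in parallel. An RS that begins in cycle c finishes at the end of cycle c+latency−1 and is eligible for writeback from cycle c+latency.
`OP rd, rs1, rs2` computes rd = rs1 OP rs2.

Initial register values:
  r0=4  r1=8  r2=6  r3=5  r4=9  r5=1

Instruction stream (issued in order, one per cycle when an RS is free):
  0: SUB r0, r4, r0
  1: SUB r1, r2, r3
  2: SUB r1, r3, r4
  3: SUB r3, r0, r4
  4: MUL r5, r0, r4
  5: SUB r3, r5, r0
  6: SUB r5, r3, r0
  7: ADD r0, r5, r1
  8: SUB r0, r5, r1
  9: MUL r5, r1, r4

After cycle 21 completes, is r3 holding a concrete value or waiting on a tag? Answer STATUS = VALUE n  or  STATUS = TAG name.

STATUS = VALUE 40

  c1: issue SUB r0<-Add1  regs: r0:Add1,r1:8,r2:6,r3:5,r4:9,r5:1
  c2: issue SUB r1<-Add2  regs: r0:Add1,r1:Add2,r2:6,r3:5,r4:9,r5:1
  c3: stall  regs: r0:Add1,r1:Add2,r2:6,r3:5,r4:9,r5:1
  c4: CDB Add1=5; issue SUB r1<-Add1  regs: r0:5,r1:Add1,r2:6,r3:5,r4:9,r5:1
  c5: CDB Add2=1; issue SUB r3<-Add2  regs: r0:5,r1:Add1,r2:6,r3:Add2,r4:9,r5:1
  c6: issue MUL r5<-Mul1  regs: r0:5,r1:Add1,r2:6,r3:Add2,r4:9,r5:Mul1
  c7: CDB Add1=-4; issue SUB r3<-Add1  regs: r0:5,r1:-4,r2:6,r3:Add1,r4:9,r5:Mul1
  c8: CDB Add2=-4; issue SUB r5<-Add2  regs: r0:5,r1:-4,r2:6,r3:Add1,r4:9,r5:Add2
  c9: stall  regs: r0:5,r1:-4,r2:6,r3:Add1,r4:9,r5:Add2
  c10: stall  regs: r0:5,r1:-4,r2:6,r3:Add1,r4:9,r5:Add2
  c11: CDB Mul1=45; stall  regs: r0:5,r1:-4,r2:6,r3:Add1,r4:9,r5:Add2
  c12: stall  regs: r0:5,r1:-4,r2:6,r3:Add1,r4:9,r5:Add2
  c13: stall  regs: r0:5,r1:-4,r2:6,r3:Add1,r4:9,r5:Add2
  c14: CDB Add1=40; issue ADD r0<-Add1  regs: r0:Add1,r1:-4,r2:6,r3:40,r4:9,r5:Add2
  c15: stall  regs: r0:Add1,r1:-4,r2:6,r3:40,r4:9,r5:Add2
  c16: stall  regs: r0:Add1,r1:-4,r2:6,r3:40,r4:9,r5:Add2
  c17: CDB Add2=35; issue SUB r0<-Add2  regs: r0:Add2,r1:-4,r2:6,r3:40,r4:9,r5:35
  c18: issue MUL r5<-Mul1  regs: r0:Add2,r1:-4,r2:6,r3:40,r4:9,r5:Mul1
  c19: -  regs: r0:Add2,r1:-4,r2:6,r3:40,r4:9,r5:Mul1
  c20: CDB Add1=31  regs: r0:Add2,r1:-4,r2:6,r3:40,r4:9,r5:Mul1
  c21: CDB Add2=39  regs: r0:39,r1:-4,r2:6,r3:40,r4:9,r5:Mul1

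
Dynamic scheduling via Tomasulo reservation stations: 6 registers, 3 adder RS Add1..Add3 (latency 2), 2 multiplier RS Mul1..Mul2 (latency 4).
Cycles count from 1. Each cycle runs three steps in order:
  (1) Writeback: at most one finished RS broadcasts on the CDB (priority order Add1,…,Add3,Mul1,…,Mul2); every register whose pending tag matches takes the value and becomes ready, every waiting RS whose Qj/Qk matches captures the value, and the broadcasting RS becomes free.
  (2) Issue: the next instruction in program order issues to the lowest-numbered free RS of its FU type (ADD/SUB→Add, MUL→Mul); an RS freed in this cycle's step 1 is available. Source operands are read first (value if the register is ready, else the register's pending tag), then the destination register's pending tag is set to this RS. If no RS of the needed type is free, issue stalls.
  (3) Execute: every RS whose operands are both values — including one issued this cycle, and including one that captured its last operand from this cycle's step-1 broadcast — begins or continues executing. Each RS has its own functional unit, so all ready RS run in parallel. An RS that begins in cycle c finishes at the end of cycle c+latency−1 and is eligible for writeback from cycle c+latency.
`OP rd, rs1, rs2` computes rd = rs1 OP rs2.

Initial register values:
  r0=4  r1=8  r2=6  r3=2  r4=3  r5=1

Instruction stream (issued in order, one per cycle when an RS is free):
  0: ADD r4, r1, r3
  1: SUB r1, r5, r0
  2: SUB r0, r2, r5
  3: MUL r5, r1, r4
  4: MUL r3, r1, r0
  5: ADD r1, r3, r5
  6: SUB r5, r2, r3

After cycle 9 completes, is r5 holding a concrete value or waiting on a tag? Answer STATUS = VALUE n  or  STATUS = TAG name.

  c1: issue ADD r4<-Add1  regs: r0:4,r1:8,r2:6,r3:2,r4:Add1,r5:1
  c2: issue SUB r1<-Add2  regs: r0:4,r1:Add2,r2:6,r3:2,r4:Add1,r5:1
  c3: CDB Add1=10; issue SUB r0<-Add1  regs: r0:Add1,r1:Add2,r2:6,r3:2,r4:10,r5:1
  c4: CDB Add2=-3; issue MUL r5<-Mul1  regs: r0:Add1,r1:-3,r2:6,r3:2,r4:10,r5:Mul1
  c5: CDB Add1=5; issue MUL r3<-Mul2  regs: r0:5,r1:-3,r2:6,r3:Mul2,r4:10,r5:Mul1
  c6: issue ADD r1<-Add1  regs: r0:5,r1:Add1,r2:6,r3:Mul2,r4:10,r5:Mul1
  c7: issue SUB r5<-Add2  regs: r0:5,r1:Add1,r2:6,r3:Mul2,r4:10,r5:Add2
  c8: CDB Mul1=-30  regs: r0:5,r1:Add1,r2:6,r3:Mul2,r4:10,r5:Add2
  c9: CDB Mul2=-15  regs: r0:5,r1:Add1,r2:6,r3:-15,r4:10,r5:Add2

STATUS = TAG Add2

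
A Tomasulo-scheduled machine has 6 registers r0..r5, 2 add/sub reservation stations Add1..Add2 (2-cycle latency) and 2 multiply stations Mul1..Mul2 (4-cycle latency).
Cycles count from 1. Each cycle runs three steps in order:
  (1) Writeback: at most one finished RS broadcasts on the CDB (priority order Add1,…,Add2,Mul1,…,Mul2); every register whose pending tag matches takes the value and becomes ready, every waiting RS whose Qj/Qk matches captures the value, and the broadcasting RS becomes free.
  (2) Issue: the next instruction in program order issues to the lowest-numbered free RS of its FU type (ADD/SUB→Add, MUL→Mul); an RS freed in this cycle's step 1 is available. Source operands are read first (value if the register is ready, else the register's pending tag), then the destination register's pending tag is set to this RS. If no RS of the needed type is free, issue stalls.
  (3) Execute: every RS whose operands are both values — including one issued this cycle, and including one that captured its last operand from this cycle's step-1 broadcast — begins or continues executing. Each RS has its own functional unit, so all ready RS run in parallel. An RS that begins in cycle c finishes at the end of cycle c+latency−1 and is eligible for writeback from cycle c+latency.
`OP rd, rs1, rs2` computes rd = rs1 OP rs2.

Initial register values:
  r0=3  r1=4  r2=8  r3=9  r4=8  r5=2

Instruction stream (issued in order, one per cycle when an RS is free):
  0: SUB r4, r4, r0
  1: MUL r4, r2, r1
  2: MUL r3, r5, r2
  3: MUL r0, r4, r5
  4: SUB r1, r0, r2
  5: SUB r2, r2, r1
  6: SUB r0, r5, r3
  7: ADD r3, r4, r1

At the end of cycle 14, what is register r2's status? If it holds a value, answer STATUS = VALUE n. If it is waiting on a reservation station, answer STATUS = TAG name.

c1: issue SUB r4<-Add1 | r0:3,r1:4,r2:8,r3:9,r4:Add1,r5:2
c2: issue MUL r4<-Mul1 | r0:3,r1:4,r2:8,r3:9,r4:Mul1,r5:2
c3: CDB Add1=5; issue MUL r3<-Mul2 | r0:3,r1:4,r2:8,r3:Mul2,r4:Mul1,r5:2
c4: stall | r0:3,r1:4,r2:8,r3:Mul2,r4:Mul1,r5:2
c5: stall | r0:3,r1:4,r2:8,r3:Mul2,r4:Mul1,r5:2
c6: CDB Mul1=32; issue MUL r0<-Mul1 | r0:Mul1,r1:4,r2:8,r3:Mul2,r4:32,r5:2
c7: CDB Mul2=16; issue SUB r1<-Add1 | r0:Mul1,r1:Add1,r2:8,r3:16,r4:32,r5:2
c8: issue SUB r2<-Add2 | r0:Mul1,r1:Add1,r2:Add2,r3:16,r4:32,r5:2
c9: stall | r0:Mul1,r1:Add1,r2:Add2,r3:16,r4:32,r5:2
c10: CDB Mul1=64; stall | r0:64,r1:Add1,r2:Add2,r3:16,r4:32,r5:2
c11: stall | r0:64,r1:Add1,r2:Add2,r3:16,r4:32,r5:2
c12: CDB Add1=56; issue SUB r0<-Add1 | r0:Add1,r1:56,r2:Add2,r3:16,r4:32,r5:2
c13: stall | r0:Add1,r1:56,r2:Add2,r3:16,r4:32,r5:2
c14: CDB Add1=-14; issue ADD r3<-Add1 | r0:-14,r1:56,r2:Add2,r3:Add1,r4:32,r5:2

STATUS = TAG Add2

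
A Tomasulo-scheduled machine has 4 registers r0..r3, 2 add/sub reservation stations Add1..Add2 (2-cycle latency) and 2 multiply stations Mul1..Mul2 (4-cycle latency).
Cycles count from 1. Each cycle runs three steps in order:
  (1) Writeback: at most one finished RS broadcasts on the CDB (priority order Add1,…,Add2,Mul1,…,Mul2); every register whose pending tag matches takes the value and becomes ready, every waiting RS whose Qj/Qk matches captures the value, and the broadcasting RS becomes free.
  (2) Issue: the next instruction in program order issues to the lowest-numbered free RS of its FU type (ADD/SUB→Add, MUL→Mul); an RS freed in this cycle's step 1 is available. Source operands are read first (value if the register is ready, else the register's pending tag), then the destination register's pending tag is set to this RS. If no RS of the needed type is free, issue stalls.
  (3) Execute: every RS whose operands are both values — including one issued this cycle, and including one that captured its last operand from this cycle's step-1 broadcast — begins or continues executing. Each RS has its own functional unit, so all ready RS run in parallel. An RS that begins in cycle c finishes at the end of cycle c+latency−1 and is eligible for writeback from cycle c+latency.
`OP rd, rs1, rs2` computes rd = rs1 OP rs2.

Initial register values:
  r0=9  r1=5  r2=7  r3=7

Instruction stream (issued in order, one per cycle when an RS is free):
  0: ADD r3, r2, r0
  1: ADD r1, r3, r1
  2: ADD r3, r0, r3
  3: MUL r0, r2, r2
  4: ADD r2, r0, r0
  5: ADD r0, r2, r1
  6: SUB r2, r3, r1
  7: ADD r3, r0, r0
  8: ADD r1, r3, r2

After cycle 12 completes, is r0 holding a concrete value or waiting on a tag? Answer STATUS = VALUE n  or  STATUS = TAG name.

STATUS = TAG Add2

  c1: issue ADD r3<-Add1  regs: r0:9,r1:5,r2:7,r3:Add1
  c2: issue ADD r1<-Add2  regs: r0:9,r1:Add2,r2:7,r3:Add1
  c3: CDB Add1=16; issue ADD r3<-Add1  regs: r0:9,r1:Add2,r2:7,r3:Add1
  c4: issue MUL r0<-Mul1  regs: r0:Mul1,r1:Add2,r2:7,r3:Add1
  c5: CDB Add1=25; issue ADD r2<-Add1  regs: r0:Mul1,r1:Add2,r2:Add1,r3:25
  c6: CDB Add2=21; issue ADD r0<-Add2  regs: r0:Add2,r1:21,r2:Add1,r3:25
  c7: stall  regs: r0:Add2,r1:21,r2:Add1,r3:25
  c8: CDB Mul1=49; stall  regs: r0:Add2,r1:21,r2:Add1,r3:25
  c9: stall  regs: r0:Add2,r1:21,r2:Add1,r3:25
  c10: CDB Add1=98; issue SUB r2<-Add1  regs: r0:Add2,r1:21,r2:Add1,r3:25
  c11: stall  regs: r0:Add2,r1:21,r2:Add1,r3:25
  c12: CDB Add1=4; issue ADD r3<-Add1  regs: r0:Add2,r1:21,r2:4,r3:Add1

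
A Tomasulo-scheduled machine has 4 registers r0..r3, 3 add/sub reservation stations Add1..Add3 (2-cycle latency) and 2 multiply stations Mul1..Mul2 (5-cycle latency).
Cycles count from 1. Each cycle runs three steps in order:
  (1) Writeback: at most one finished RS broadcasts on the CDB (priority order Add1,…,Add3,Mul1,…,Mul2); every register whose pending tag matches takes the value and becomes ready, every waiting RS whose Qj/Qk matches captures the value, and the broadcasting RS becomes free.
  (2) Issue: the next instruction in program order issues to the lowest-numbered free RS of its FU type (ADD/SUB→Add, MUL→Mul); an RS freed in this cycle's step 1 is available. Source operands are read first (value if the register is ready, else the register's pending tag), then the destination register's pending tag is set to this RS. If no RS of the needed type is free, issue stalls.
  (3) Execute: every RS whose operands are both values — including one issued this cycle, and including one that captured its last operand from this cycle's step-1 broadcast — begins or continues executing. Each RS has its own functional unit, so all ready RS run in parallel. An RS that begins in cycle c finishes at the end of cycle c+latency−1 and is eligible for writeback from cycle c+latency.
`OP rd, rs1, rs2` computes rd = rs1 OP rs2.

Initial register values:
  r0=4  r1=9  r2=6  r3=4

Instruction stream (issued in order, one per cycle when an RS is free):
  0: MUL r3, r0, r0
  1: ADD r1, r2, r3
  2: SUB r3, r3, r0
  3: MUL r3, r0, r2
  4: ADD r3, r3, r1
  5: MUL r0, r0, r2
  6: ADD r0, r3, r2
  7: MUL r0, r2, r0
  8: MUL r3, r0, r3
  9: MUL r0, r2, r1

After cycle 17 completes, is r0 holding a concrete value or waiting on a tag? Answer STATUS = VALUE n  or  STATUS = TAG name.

STATUS = TAG Mul2

cycle 1: issue MUL r3<-Mul1 // r0:4,r1:9,r2:6,r3:Mul1
cycle 2: issue ADD r1<-Add1 // r0:4,r1:Add1,r2:6,r3:Mul1
cycle 3: issue SUB r3<-Add2 // r0:4,r1:Add1,r2:6,r3:Add2
cycle 4: issue MUL r3<-Mul2 // r0:4,r1:Add1,r2:6,r3:Mul2
cycle 5: issue ADD r3<-Add3 // r0:4,r1:Add1,r2:6,r3:Add3
cycle 6: CDB Mul1=16; issue MUL r0<-Mul1 // r0:Mul1,r1:Add1,r2:6,r3:Add3
cycle 7: stall // r0:Mul1,r1:Add1,r2:6,r3:Add3
cycle 8: CDB Add1=22; issue ADD r0<-Add1 // r0:Add1,r1:22,r2:6,r3:Add3
cycle 9: CDB Add2=12; stall // r0:Add1,r1:22,r2:6,r3:Add3
cycle 10: CDB Mul2=24; issue MUL r0<-Mul2 // r0:Mul2,r1:22,r2:6,r3:Add3
cycle 11: CDB Mul1=24; issue MUL r3<-Mul1 // r0:Mul2,r1:22,r2:6,r3:Mul1
cycle 12: CDB Add3=46; stall // r0:Mul2,r1:22,r2:6,r3:Mul1
cycle 13: stall // r0:Mul2,r1:22,r2:6,r3:Mul1
cycle 14: CDB Add1=52; stall // r0:Mul2,r1:22,r2:6,r3:Mul1
cycle 15: stall // r0:Mul2,r1:22,r2:6,r3:Mul1
cycle 16: stall // r0:Mul2,r1:22,r2:6,r3:Mul1
cycle 17: stall // r0:Mul2,r1:22,r2:6,r3:Mul1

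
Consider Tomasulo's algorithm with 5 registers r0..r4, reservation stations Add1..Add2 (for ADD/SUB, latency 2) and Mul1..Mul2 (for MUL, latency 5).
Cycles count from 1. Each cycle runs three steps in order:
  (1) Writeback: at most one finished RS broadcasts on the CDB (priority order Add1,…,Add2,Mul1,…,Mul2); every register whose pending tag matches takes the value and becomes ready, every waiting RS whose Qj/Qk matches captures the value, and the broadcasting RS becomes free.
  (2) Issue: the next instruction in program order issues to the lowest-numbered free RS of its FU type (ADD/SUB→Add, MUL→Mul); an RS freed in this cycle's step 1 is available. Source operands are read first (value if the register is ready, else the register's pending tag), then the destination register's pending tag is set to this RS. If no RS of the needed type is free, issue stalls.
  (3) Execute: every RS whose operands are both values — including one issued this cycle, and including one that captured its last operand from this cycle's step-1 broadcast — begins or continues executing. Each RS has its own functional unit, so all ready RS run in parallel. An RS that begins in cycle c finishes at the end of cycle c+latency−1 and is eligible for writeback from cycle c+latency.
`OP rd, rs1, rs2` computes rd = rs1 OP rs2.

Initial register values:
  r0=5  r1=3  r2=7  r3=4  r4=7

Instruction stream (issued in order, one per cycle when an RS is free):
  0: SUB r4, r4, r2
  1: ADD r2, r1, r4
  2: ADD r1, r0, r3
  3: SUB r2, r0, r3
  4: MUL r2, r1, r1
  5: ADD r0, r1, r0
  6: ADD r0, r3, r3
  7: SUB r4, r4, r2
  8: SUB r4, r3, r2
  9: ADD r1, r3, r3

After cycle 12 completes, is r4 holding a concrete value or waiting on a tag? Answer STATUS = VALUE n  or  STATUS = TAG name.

cycle 1: issue SUB r4<-Add1 // r0:5,r1:3,r2:7,r3:4,r4:Add1
cycle 2: issue ADD r2<-Add2 // r0:5,r1:3,r2:Add2,r3:4,r4:Add1
cycle 3: CDB Add1=0; issue ADD r1<-Add1 // r0:5,r1:Add1,r2:Add2,r3:4,r4:0
cycle 4: stall // r0:5,r1:Add1,r2:Add2,r3:4,r4:0
cycle 5: CDB Add1=9; issue SUB r2<-Add1 // r0:5,r1:9,r2:Add1,r3:4,r4:0
cycle 6: CDB Add2=3; issue MUL r2<-Mul1 // r0:5,r1:9,r2:Mul1,r3:4,r4:0
cycle 7: CDB Add1=1; issue ADD r0<-Add1 // r0:Add1,r1:9,r2:Mul1,r3:4,r4:0
cycle 8: issue ADD r0<-Add2 // r0:Add2,r1:9,r2:Mul1,r3:4,r4:0
cycle 9: CDB Add1=14; issue SUB r4<-Add1 // r0:Add2,r1:9,r2:Mul1,r3:4,r4:Add1
cycle 10: CDB Add2=8; issue SUB r4<-Add2 // r0:8,r1:9,r2:Mul1,r3:4,r4:Add2
cycle 11: CDB Mul1=81; stall // r0:8,r1:9,r2:81,r3:4,r4:Add2
cycle 12: stall // r0:8,r1:9,r2:81,r3:4,r4:Add2

STATUS = TAG Add2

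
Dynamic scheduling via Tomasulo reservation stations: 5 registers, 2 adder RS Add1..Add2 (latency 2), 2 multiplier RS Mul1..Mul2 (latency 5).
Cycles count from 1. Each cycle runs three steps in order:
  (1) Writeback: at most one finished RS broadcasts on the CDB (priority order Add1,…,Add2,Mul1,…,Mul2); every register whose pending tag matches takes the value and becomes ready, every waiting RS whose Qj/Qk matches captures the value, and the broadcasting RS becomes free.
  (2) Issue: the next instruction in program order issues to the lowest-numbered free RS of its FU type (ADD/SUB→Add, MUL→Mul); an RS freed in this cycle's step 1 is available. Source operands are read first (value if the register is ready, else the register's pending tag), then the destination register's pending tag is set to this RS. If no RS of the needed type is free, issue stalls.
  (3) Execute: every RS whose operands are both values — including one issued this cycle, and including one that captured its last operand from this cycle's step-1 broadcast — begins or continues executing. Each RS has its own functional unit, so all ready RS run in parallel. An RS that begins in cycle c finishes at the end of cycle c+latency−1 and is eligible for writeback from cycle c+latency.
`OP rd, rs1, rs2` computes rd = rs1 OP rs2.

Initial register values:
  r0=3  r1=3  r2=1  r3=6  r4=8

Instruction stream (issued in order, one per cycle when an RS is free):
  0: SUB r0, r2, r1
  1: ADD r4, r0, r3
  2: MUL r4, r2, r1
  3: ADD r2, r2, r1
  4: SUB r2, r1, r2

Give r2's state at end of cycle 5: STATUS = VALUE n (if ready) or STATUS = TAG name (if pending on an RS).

cycle 1: issue SUB r0<-Add1 // r0:Add1,r1:3,r2:1,r3:6,r4:8
cycle 2: issue ADD r4<-Add2 // r0:Add1,r1:3,r2:1,r3:6,r4:Add2
cycle 3: CDB Add1=-2; issue MUL r4<-Mul1 // r0:-2,r1:3,r2:1,r3:6,r4:Mul1
cycle 4: issue ADD r2<-Add1 // r0:-2,r1:3,r2:Add1,r3:6,r4:Mul1
cycle 5: CDB Add2=4; issue SUB r2<-Add2 // r0:-2,r1:3,r2:Add2,r3:6,r4:Mul1

STATUS = TAG Add2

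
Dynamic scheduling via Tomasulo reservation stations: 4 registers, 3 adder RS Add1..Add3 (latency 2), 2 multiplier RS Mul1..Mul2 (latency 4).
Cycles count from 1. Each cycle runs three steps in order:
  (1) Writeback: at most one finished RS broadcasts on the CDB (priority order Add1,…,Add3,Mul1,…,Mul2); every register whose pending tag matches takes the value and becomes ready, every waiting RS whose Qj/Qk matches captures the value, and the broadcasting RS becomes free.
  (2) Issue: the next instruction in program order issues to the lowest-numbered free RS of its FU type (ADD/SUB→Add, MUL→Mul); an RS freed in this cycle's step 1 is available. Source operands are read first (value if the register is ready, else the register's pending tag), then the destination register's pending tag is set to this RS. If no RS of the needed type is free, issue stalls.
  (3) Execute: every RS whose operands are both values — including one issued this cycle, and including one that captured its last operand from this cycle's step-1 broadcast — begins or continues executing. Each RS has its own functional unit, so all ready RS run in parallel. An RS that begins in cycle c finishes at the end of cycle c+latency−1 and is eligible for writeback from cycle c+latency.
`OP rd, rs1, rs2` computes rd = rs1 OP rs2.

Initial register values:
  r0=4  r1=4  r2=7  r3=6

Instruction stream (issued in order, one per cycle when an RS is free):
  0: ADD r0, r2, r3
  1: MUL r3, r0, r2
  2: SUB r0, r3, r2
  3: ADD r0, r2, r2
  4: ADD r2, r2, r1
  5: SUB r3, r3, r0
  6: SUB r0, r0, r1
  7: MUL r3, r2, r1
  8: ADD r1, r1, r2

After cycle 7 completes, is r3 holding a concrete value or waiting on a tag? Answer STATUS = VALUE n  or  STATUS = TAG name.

STATUS = TAG Add2

c1: issue ADD r0<-Add1 | r0:Add1,r1:4,r2:7,r3:6
c2: issue MUL r3<-Mul1 | r0:Add1,r1:4,r2:7,r3:Mul1
c3: CDB Add1=13; issue SUB r0<-Add1 | r0:Add1,r1:4,r2:7,r3:Mul1
c4: issue ADD r0<-Add2 | r0:Add2,r1:4,r2:7,r3:Mul1
c5: issue ADD r2<-Add3 | r0:Add2,r1:4,r2:Add3,r3:Mul1
c6: CDB Add2=14; issue SUB r3<-Add2 | r0:14,r1:4,r2:Add3,r3:Add2
c7: CDB Add3=11; issue SUB r0<-Add3 | r0:Add3,r1:4,r2:11,r3:Add2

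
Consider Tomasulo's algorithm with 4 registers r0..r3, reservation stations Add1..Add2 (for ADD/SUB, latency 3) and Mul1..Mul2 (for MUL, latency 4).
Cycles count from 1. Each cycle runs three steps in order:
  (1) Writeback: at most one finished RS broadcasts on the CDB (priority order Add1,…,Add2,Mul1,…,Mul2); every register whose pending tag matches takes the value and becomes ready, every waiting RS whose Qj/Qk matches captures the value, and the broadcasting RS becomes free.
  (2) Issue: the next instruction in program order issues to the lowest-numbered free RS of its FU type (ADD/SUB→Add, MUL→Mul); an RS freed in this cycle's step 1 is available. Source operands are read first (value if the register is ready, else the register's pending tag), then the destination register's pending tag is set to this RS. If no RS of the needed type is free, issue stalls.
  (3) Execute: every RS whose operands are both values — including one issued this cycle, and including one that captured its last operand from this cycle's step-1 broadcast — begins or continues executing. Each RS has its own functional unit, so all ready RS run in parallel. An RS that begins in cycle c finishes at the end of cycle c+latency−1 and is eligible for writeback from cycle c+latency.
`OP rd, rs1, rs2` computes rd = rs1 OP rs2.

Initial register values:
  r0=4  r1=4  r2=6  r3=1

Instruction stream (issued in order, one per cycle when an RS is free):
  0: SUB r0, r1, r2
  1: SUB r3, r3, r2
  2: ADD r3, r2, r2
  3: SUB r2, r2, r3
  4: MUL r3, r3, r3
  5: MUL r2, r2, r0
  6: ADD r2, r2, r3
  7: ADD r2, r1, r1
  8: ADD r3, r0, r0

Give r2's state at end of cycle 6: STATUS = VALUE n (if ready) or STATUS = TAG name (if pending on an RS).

c1: issue SUB r0<-Add1 | r0:Add1,r1:4,r2:6,r3:1
c2: issue SUB r3<-Add2 | r0:Add1,r1:4,r2:6,r3:Add2
c3: stall | r0:Add1,r1:4,r2:6,r3:Add2
c4: CDB Add1=-2; issue ADD r3<-Add1 | r0:-2,r1:4,r2:6,r3:Add1
c5: CDB Add2=-5; issue SUB r2<-Add2 | r0:-2,r1:4,r2:Add2,r3:Add1
c6: issue MUL r3<-Mul1 | r0:-2,r1:4,r2:Add2,r3:Mul1

STATUS = TAG Add2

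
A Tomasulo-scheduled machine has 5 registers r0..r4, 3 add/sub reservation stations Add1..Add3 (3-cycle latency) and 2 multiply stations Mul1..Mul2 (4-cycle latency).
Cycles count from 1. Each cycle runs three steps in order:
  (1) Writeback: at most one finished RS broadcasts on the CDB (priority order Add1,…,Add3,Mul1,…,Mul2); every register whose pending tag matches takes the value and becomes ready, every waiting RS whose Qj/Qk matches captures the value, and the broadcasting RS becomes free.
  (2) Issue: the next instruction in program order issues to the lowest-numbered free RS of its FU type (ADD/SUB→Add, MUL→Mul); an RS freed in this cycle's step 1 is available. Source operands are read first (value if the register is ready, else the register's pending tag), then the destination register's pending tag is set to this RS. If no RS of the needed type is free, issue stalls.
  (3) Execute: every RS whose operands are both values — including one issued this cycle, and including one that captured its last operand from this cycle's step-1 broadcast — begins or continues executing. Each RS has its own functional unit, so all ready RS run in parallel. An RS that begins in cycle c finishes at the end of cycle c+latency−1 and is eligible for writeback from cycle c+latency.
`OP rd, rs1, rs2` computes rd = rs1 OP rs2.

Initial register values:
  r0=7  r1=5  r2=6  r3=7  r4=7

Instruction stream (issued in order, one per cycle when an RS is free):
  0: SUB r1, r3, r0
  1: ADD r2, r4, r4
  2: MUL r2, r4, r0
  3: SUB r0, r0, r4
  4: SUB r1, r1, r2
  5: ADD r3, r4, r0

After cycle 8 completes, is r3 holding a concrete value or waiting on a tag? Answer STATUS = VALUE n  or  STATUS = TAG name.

  c1: issue SUB r1<-Add1  regs: r0:7,r1:Add1,r2:6,r3:7,r4:7
  c2: issue ADD r2<-Add2  regs: r0:7,r1:Add1,r2:Add2,r3:7,r4:7
  c3: issue MUL r2<-Mul1  regs: r0:7,r1:Add1,r2:Mul1,r3:7,r4:7
  c4: CDB Add1=0; issue SUB r0<-Add1  regs: r0:Add1,r1:0,r2:Mul1,r3:7,r4:7
  c5: CDB Add2=14; issue SUB r1<-Add2  regs: r0:Add1,r1:Add2,r2:Mul1,r3:7,r4:7
  c6: issue ADD r3<-Add3  regs: r0:Add1,r1:Add2,r2:Mul1,r3:Add3,r4:7
  c7: CDB Add1=0  regs: r0:0,r1:Add2,r2:Mul1,r3:Add3,r4:7
  c8: CDB Mul1=49  regs: r0:0,r1:Add2,r2:49,r3:Add3,r4:7

STATUS = TAG Add3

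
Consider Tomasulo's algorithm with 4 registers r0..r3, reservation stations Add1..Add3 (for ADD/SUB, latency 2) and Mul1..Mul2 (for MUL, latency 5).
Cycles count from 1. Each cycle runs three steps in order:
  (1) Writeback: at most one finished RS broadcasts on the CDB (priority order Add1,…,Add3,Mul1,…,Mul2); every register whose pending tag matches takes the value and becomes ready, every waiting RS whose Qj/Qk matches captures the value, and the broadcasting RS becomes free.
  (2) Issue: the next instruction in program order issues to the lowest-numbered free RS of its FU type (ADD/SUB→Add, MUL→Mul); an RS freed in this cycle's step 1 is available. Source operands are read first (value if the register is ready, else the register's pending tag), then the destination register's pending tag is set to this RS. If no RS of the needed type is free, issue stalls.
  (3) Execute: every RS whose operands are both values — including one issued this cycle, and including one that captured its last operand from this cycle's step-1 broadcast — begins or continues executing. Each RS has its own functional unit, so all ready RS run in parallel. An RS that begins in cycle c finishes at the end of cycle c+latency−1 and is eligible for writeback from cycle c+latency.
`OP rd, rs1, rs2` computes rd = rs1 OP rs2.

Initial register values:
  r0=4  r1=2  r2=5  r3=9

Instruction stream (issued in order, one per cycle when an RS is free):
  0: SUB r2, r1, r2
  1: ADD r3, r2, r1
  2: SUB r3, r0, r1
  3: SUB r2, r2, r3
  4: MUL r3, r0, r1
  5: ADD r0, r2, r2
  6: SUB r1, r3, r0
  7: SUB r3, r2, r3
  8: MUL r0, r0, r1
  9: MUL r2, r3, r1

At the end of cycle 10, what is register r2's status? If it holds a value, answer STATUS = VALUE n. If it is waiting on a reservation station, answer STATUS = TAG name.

STATUS = TAG Mul1

  c1: issue SUB r2<-Add1  regs: r0:4,r1:2,r2:Add1,r3:9
  c2: issue ADD r3<-Add2  regs: r0:4,r1:2,r2:Add1,r3:Add2
  c3: CDB Add1=-3; issue SUB r3<-Add1  regs: r0:4,r1:2,r2:-3,r3:Add1
  c4: issue SUB r2<-Add3  regs: r0:4,r1:2,r2:Add3,r3:Add1
  c5: CDB Add1=2; issue MUL r3<-Mul1  regs: r0:4,r1:2,r2:Add3,r3:Mul1
  c6: CDB Add2=-1; issue ADD r0<-Add1  regs: r0:Add1,r1:2,r2:Add3,r3:Mul1
  c7: CDB Add3=-5; issue SUB r1<-Add2  regs: r0:Add1,r1:Add2,r2:-5,r3:Mul1
  c8: issue SUB r3<-Add3  regs: r0:Add1,r1:Add2,r2:-5,r3:Add3
  c9: CDB Add1=-10; issue MUL r0<-Mul2  regs: r0:Mul2,r1:Add2,r2:-5,r3:Add3
  c10: CDB Mul1=8; issue MUL r2<-Mul1  regs: r0:Mul2,r1:Add2,r2:Mul1,r3:Add3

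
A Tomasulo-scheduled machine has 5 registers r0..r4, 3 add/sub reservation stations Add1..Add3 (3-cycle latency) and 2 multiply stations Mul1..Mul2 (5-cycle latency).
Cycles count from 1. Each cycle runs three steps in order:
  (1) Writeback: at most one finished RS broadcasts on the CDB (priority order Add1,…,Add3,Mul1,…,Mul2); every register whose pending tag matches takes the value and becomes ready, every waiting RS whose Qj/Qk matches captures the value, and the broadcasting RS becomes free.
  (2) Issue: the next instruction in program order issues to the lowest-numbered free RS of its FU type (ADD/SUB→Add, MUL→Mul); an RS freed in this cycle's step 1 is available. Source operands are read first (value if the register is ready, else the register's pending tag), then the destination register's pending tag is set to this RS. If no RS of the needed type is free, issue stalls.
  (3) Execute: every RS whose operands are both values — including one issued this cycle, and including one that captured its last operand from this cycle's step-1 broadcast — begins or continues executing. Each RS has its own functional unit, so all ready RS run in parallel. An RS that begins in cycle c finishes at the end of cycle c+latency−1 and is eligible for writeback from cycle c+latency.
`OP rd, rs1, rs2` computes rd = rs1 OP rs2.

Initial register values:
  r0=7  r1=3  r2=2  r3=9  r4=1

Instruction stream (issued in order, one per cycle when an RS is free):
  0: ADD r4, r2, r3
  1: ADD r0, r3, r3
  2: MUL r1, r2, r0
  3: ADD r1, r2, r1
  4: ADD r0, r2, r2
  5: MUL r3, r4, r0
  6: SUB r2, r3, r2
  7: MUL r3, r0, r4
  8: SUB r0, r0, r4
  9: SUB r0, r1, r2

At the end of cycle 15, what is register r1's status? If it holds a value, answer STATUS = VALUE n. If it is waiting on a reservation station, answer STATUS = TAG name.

STATUS = VALUE 38

c1: issue ADD r4<-Add1 | r0:7,r1:3,r2:2,r3:9,r4:Add1
c2: issue ADD r0<-Add2 | r0:Add2,r1:3,r2:2,r3:9,r4:Add1
c3: issue MUL r1<-Mul1 | r0:Add2,r1:Mul1,r2:2,r3:9,r4:Add1
c4: CDB Add1=11; issue ADD r1<-Add1 | r0:Add2,r1:Add1,r2:2,r3:9,r4:11
c5: CDB Add2=18; issue ADD r0<-Add2 | r0:Add2,r1:Add1,r2:2,r3:9,r4:11
c6: issue MUL r3<-Mul2 | r0:Add2,r1:Add1,r2:2,r3:Mul2,r4:11
c7: issue SUB r2<-Add3 | r0:Add2,r1:Add1,r2:Add3,r3:Mul2,r4:11
c8: CDB Add2=4; stall | r0:4,r1:Add1,r2:Add3,r3:Mul2,r4:11
c9: stall | r0:4,r1:Add1,r2:Add3,r3:Mul2,r4:11
c10: CDB Mul1=36; issue MUL r3<-Mul1 | r0:4,r1:Add1,r2:Add3,r3:Mul1,r4:11
c11: issue SUB r0<-Add2 | r0:Add2,r1:Add1,r2:Add3,r3:Mul1,r4:11
c12: stall | r0:Add2,r1:Add1,r2:Add3,r3:Mul1,r4:11
c13: CDB Add1=38; issue SUB r0<-Add1 | r0:Add1,r1:38,r2:Add3,r3:Mul1,r4:11
c14: CDB Add2=-7 | r0:Add1,r1:38,r2:Add3,r3:Mul1,r4:11
c15: CDB Mul1=44 | r0:Add1,r1:38,r2:Add3,r3:44,r4:11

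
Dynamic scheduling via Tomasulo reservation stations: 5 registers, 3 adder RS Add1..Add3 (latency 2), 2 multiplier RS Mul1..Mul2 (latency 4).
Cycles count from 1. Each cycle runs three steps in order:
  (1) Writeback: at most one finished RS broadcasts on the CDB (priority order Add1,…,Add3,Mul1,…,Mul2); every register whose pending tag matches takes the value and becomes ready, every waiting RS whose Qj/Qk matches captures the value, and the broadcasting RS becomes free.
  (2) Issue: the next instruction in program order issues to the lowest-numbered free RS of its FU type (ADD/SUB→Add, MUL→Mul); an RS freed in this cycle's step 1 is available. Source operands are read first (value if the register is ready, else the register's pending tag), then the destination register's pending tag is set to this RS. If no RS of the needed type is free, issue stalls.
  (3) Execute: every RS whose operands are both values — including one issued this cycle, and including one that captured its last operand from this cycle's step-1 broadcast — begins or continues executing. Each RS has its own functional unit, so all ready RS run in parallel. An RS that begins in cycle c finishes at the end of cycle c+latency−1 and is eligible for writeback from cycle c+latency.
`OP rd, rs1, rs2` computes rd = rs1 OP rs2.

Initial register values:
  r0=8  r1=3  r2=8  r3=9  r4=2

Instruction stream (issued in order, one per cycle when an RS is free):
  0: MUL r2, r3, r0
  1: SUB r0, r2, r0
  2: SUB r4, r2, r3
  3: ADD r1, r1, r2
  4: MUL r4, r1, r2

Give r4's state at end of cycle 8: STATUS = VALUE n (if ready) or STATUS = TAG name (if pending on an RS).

STATUS = TAG Mul1

cycle 1: issue MUL r2<-Mul1 // r0:8,r1:3,r2:Mul1,r3:9,r4:2
cycle 2: issue SUB r0<-Add1 // r0:Add1,r1:3,r2:Mul1,r3:9,r4:2
cycle 3: issue SUB r4<-Add2 // r0:Add1,r1:3,r2:Mul1,r3:9,r4:Add2
cycle 4: issue ADD r1<-Add3 // r0:Add1,r1:Add3,r2:Mul1,r3:9,r4:Add2
cycle 5: CDB Mul1=72; issue MUL r4<-Mul1 // r0:Add1,r1:Add3,r2:72,r3:9,r4:Mul1
cycle 6: - // r0:Add1,r1:Add3,r2:72,r3:9,r4:Mul1
cycle 7: CDB Add1=64 // r0:64,r1:Add3,r2:72,r3:9,r4:Mul1
cycle 8: CDB Add2=63 // r0:64,r1:Add3,r2:72,r3:9,r4:Mul1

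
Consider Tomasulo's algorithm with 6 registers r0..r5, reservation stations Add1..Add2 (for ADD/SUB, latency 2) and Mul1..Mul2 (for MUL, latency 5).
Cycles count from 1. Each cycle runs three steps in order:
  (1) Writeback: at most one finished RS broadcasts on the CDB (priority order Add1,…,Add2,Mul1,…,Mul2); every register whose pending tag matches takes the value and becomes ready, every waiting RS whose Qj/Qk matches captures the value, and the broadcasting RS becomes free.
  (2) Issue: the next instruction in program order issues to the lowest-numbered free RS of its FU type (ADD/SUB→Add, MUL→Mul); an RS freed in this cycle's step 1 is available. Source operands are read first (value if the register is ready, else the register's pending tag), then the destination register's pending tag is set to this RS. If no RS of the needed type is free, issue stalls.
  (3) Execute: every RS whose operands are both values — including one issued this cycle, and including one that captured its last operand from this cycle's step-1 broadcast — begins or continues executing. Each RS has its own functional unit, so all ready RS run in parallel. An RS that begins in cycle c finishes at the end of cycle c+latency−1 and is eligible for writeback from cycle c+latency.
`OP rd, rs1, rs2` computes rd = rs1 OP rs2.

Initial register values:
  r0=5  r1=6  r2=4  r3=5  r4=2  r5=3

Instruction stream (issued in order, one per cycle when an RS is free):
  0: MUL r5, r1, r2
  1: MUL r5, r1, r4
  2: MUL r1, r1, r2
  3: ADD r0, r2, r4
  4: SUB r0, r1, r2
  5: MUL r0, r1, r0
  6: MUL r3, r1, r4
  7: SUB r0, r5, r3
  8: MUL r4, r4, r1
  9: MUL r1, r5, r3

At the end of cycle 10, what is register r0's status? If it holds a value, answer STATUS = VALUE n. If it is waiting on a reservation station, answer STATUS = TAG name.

cycle 1: issue MUL r5<-Mul1 // r0:5,r1:6,r2:4,r3:5,r4:2,r5:Mul1
cycle 2: issue MUL r5<-Mul2 // r0:5,r1:6,r2:4,r3:5,r4:2,r5:Mul2
cycle 3: stall // r0:5,r1:6,r2:4,r3:5,r4:2,r5:Mul2
cycle 4: stall // r0:5,r1:6,r2:4,r3:5,r4:2,r5:Mul2
cycle 5: stall // r0:5,r1:6,r2:4,r3:5,r4:2,r5:Mul2
cycle 6: CDB Mul1=24; issue MUL r1<-Mul1 // r0:5,r1:Mul1,r2:4,r3:5,r4:2,r5:Mul2
cycle 7: CDB Mul2=12; issue ADD r0<-Add1 // r0:Add1,r1:Mul1,r2:4,r3:5,r4:2,r5:12
cycle 8: issue SUB r0<-Add2 // r0:Add2,r1:Mul1,r2:4,r3:5,r4:2,r5:12
cycle 9: CDB Add1=6; issue MUL r0<-Mul2 // r0:Mul2,r1:Mul1,r2:4,r3:5,r4:2,r5:12
cycle 10: stall // r0:Mul2,r1:Mul1,r2:4,r3:5,r4:2,r5:12

STATUS = TAG Mul2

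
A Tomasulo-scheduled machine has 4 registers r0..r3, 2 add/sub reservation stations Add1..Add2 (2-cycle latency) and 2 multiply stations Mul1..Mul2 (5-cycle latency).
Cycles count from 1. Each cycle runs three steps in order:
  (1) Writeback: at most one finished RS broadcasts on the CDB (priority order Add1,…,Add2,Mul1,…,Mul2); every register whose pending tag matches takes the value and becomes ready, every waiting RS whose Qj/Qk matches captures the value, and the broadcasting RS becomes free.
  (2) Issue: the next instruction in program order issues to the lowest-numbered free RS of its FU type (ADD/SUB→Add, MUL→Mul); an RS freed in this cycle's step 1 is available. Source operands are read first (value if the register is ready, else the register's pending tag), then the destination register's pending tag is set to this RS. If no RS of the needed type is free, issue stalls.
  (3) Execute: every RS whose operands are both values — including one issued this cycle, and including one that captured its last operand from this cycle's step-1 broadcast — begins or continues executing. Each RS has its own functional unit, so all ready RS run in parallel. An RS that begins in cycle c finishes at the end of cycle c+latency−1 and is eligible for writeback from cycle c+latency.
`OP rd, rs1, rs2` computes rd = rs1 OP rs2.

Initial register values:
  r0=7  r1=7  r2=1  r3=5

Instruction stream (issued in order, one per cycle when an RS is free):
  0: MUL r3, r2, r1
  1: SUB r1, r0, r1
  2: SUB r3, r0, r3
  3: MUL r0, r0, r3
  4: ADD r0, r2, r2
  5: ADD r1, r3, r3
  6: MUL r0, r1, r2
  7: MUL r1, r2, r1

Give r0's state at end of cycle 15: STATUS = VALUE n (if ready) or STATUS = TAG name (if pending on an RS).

c1: issue MUL r3<-Mul1 | r0:7,r1:7,r2:1,r3:Mul1
c2: issue SUB r1<-Add1 | r0:7,r1:Add1,r2:1,r3:Mul1
c3: issue SUB r3<-Add2 | r0:7,r1:Add1,r2:1,r3:Add2
c4: CDB Add1=0; issue MUL r0<-Mul2 | r0:Mul2,r1:0,r2:1,r3:Add2
c5: issue ADD r0<-Add1 | r0:Add1,r1:0,r2:1,r3:Add2
c6: CDB Mul1=7; stall | r0:Add1,r1:0,r2:1,r3:Add2
c7: CDB Add1=2; issue ADD r1<-Add1 | r0:2,r1:Add1,r2:1,r3:Add2
c8: CDB Add2=0; issue MUL r0<-Mul1 | r0:Mul1,r1:Add1,r2:1,r3:0
c9: stall | r0:Mul1,r1:Add1,r2:1,r3:0
c10: CDB Add1=0; stall | r0:Mul1,r1:0,r2:1,r3:0
c11: stall | r0:Mul1,r1:0,r2:1,r3:0
c12: stall | r0:Mul1,r1:0,r2:1,r3:0
c13: CDB Mul2=0; issue MUL r1<-Mul2 | r0:Mul1,r1:Mul2,r2:1,r3:0
c14: - | r0:Mul1,r1:Mul2,r2:1,r3:0
c15: CDB Mul1=0 | r0:0,r1:Mul2,r2:1,r3:0

STATUS = VALUE 0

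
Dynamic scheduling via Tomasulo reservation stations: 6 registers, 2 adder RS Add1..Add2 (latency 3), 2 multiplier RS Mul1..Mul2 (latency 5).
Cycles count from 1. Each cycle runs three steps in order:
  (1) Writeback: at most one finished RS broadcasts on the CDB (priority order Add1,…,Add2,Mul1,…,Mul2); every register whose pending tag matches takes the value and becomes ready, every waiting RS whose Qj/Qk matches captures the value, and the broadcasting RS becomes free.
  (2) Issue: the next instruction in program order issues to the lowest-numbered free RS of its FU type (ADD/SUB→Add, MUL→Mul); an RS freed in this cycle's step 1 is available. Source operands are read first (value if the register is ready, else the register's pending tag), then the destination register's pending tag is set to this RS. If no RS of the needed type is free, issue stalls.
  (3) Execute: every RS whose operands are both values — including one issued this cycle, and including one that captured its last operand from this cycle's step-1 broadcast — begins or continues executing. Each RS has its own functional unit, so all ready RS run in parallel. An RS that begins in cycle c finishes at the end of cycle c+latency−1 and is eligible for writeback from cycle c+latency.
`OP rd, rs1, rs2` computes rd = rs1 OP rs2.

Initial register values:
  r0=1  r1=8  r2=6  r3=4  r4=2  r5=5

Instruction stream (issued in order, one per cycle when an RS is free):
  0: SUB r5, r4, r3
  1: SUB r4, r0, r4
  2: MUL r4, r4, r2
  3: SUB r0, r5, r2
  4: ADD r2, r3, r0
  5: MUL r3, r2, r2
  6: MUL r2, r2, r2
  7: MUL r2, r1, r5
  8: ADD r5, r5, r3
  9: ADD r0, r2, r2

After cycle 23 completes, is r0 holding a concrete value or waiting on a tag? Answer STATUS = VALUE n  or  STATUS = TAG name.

c1: issue SUB r5<-Add1 | r0:1,r1:8,r2:6,r3:4,r4:2,r5:Add1
c2: issue SUB r4<-Add2 | r0:1,r1:8,r2:6,r3:4,r4:Add2,r5:Add1
c3: issue MUL r4<-Mul1 | r0:1,r1:8,r2:6,r3:4,r4:Mul1,r5:Add1
c4: CDB Add1=-2; issue SUB r0<-Add1 | r0:Add1,r1:8,r2:6,r3:4,r4:Mul1,r5:-2
c5: CDB Add2=-1; issue ADD r2<-Add2 | r0:Add1,r1:8,r2:Add2,r3:4,r4:Mul1,r5:-2
c6: issue MUL r3<-Mul2 | r0:Add1,r1:8,r2:Add2,r3:Mul2,r4:Mul1,r5:-2
c7: CDB Add1=-8; stall | r0:-8,r1:8,r2:Add2,r3:Mul2,r4:Mul1,r5:-2
c8: stall | r0:-8,r1:8,r2:Add2,r3:Mul2,r4:Mul1,r5:-2
c9: stall | r0:-8,r1:8,r2:Add2,r3:Mul2,r4:Mul1,r5:-2
c10: CDB Add2=-4; stall | r0:-8,r1:8,r2:-4,r3:Mul2,r4:Mul1,r5:-2
c11: CDB Mul1=-6; issue MUL r2<-Mul1 | r0:-8,r1:8,r2:Mul1,r3:Mul2,r4:-6,r5:-2
c12: stall | r0:-8,r1:8,r2:Mul1,r3:Mul2,r4:-6,r5:-2
c13: stall | r0:-8,r1:8,r2:Mul1,r3:Mul2,r4:-6,r5:-2
c14: stall | r0:-8,r1:8,r2:Mul1,r3:Mul2,r4:-6,r5:-2
c15: CDB Mul2=16; issue MUL r2<-Mul2 | r0:-8,r1:8,r2:Mul2,r3:16,r4:-6,r5:-2
c16: CDB Mul1=16; issue ADD r5<-Add1 | r0:-8,r1:8,r2:Mul2,r3:16,r4:-6,r5:Add1
c17: issue ADD r0<-Add2 | r0:Add2,r1:8,r2:Mul2,r3:16,r4:-6,r5:Add1
c18: - | r0:Add2,r1:8,r2:Mul2,r3:16,r4:-6,r5:Add1
c19: CDB Add1=14 | r0:Add2,r1:8,r2:Mul2,r3:16,r4:-6,r5:14
c20: CDB Mul2=-16 | r0:Add2,r1:8,r2:-16,r3:16,r4:-6,r5:14
c21: - | r0:Add2,r1:8,r2:-16,r3:16,r4:-6,r5:14
c22: - | r0:Add2,r1:8,r2:-16,r3:16,r4:-6,r5:14
c23: CDB Add2=-32 | r0:-32,r1:8,r2:-16,r3:16,r4:-6,r5:14

STATUS = VALUE -32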